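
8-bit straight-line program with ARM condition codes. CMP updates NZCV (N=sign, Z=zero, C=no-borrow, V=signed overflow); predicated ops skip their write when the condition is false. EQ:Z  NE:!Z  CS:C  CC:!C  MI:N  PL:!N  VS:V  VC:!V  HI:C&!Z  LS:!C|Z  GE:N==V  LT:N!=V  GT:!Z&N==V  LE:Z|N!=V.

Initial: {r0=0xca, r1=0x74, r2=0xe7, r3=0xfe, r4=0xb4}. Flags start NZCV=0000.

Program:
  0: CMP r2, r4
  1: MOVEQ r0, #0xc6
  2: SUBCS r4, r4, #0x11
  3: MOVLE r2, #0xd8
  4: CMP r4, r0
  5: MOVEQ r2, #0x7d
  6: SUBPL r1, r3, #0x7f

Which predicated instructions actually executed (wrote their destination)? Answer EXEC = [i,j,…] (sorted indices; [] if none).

0: ✓ CMP  NZCV=0010
1: · MOVEQ
2: ✓ SUBCS  r4←0xa3
3: · MOVLE
4: ✓ CMP  NZCV=1000
5: · MOVEQ
6: · SUBPL

EXEC = [2]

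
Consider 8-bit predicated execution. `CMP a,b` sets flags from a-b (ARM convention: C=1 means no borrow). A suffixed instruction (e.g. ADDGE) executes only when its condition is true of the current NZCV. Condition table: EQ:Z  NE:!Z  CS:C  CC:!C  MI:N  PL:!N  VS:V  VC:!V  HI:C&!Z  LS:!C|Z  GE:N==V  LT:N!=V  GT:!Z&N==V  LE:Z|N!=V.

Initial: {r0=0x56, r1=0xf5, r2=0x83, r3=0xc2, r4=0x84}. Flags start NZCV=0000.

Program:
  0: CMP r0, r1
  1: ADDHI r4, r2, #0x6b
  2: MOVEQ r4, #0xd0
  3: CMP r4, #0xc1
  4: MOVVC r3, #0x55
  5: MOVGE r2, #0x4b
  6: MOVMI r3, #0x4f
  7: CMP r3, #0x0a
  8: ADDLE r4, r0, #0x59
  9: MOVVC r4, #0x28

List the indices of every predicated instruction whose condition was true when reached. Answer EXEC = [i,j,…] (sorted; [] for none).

[0] flags=0000 → (cmp)
[1] flags=0000 HI?F → skip
[2] flags=0000 EQ?F → skip
[3] flags=1000 → (cmp)
[4] flags=1000 VC?T → r3=0x55
[5] flags=1000 GE?F → skip
[6] flags=1000 MI?T → r3=0x4f
[7] flags=0010 → (cmp)
[8] flags=0010 LE?F → skip
[9] flags=0010 VC?T → r4=0x28

EXEC = [4,6,9]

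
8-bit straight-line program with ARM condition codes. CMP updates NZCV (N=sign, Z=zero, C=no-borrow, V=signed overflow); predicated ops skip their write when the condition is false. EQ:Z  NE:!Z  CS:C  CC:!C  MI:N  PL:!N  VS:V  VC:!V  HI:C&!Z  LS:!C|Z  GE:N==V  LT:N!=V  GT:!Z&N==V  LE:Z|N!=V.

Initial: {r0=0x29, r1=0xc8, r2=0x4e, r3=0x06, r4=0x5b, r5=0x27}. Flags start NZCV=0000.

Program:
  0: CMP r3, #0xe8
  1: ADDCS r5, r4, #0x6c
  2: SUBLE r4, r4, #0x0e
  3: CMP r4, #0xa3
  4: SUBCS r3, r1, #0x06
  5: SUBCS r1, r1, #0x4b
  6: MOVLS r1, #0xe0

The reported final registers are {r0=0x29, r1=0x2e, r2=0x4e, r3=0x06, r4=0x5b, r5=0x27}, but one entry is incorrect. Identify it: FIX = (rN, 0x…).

0: ✓ CMP  NZCV=0000
1: · ADDCS
2: · SUBLE
3: ✓ CMP  NZCV=1001
4: · SUBCS
5: · SUBCS
6: ✓ MOVLS  r1←0xe0

FIX = (r1, 0xe0)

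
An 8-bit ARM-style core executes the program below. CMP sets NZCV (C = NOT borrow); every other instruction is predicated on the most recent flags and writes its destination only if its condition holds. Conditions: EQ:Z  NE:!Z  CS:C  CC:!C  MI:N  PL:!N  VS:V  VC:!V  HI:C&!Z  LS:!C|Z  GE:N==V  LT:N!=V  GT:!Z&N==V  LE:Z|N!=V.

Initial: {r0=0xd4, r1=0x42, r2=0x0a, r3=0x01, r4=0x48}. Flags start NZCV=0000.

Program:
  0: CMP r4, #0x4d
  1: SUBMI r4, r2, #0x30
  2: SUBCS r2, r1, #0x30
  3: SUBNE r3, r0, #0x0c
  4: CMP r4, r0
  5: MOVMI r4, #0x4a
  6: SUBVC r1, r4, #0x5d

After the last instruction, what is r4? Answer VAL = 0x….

VAL = 0xda

[0] flags=1000 → (cmp)
[1] flags=1000 MI?T → r4=0xda
[2] flags=1000 CS?F → skip
[3] flags=1000 NE?T → r3=0xc8
[4] flags=0010 → (cmp)
[5] flags=0010 MI?F → skip
[6] flags=0010 VC?T → r1=0x7d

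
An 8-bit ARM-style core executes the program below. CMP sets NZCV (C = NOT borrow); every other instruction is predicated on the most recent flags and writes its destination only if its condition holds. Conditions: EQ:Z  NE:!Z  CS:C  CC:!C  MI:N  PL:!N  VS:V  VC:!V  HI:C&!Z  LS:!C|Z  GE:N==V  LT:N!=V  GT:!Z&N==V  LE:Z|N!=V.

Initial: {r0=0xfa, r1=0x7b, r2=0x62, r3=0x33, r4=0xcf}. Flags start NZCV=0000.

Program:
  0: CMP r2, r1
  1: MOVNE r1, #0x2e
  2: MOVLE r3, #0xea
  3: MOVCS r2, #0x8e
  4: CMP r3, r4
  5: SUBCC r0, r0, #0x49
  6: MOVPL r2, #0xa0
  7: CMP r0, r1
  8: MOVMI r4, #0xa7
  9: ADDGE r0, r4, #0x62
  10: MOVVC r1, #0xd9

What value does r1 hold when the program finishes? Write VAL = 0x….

VAL = 0xd9

[0] flags=1000 → (cmp)
[1] flags=1000 NE?T → r1=0x2e
[2] flags=1000 LE?T → r3=0xea
[3] flags=1000 CS?F → skip
[4] flags=0010 → (cmp)
[5] flags=0010 CC?F → skip
[6] flags=0010 PL?T → r2=0xa0
[7] flags=1010 → (cmp)
[8] flags=1010 MI?T → r4=0xa7
[9] flags=1010 GE?F → skip
[10] flags=1010 VC?T → r1=0xd9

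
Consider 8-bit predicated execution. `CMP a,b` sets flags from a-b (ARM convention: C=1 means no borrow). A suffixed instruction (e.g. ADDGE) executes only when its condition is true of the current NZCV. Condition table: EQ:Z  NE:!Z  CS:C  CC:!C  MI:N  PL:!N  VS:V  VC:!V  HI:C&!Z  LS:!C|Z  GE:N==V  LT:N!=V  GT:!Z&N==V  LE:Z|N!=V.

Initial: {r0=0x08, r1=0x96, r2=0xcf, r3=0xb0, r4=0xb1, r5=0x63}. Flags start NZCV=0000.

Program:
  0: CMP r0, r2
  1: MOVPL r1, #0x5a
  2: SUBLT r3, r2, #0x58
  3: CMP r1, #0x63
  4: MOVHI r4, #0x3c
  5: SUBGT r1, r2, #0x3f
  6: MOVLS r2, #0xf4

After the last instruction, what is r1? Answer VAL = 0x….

VAL = 0x5a

[0] flags=0000 → (cmp)
[1] flags=0000 PL?T → r1=0x5a
[2] flags=0000 LT?F → skip
[3] flags=1000 → (cmp)
[4] flags=1000 HI?F → skip
[5] flags=1000 GT?F → skip
[6] flags=1000 LS?T → r2=0xf4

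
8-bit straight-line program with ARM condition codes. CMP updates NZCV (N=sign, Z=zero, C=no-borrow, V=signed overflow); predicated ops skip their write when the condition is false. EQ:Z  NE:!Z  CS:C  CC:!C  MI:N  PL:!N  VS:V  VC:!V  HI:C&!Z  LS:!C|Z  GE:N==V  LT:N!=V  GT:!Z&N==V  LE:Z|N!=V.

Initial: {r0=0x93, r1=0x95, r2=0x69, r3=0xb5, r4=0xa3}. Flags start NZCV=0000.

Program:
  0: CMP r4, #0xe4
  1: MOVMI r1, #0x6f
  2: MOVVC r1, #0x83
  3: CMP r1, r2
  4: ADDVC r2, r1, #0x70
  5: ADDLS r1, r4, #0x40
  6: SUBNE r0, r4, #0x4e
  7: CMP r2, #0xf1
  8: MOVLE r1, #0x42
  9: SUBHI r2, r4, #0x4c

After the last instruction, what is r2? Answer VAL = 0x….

VAL = 0x69

0: ✓ CMP  NZCV=1000
1: ✓ MOVMI  r1←0x6f
2: ✓ MOVVC  r1←0x83
3: ✓ CMP  NZCV=0011
4: · ADDVC
5: · ADDLS
6: ✓ SUBNE  r0←0x55
7: ✓ CMP  NZCV=0000
8: · MOVLE
9: · SUBHI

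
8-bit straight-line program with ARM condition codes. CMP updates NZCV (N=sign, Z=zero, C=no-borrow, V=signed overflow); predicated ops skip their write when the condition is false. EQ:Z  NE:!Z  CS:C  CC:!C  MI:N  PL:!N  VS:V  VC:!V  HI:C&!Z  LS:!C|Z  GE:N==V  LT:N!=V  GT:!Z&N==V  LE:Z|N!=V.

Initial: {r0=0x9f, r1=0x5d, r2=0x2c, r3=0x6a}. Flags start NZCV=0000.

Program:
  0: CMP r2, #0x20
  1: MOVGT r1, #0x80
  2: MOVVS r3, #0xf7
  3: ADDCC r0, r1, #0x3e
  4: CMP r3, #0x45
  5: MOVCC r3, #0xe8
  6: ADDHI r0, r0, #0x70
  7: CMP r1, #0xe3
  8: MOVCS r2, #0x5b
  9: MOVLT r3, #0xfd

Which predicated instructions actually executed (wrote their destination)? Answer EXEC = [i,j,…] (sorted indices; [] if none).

EXEC = [1,6,9]

0: ✓ CMP  NZCV=0010
1: ✓ MOVGT  r1←0x80
2: · MOVVS
3: · ADDCC
4: ✓ CMP  NZCV=0010
5: · MOVCC
6: ✓ ADDHI  r0←0x0f
7: ✓ CMP  NZCV=1000
8: · MOVCS
9: ✓ MOVLT  r3←0xfd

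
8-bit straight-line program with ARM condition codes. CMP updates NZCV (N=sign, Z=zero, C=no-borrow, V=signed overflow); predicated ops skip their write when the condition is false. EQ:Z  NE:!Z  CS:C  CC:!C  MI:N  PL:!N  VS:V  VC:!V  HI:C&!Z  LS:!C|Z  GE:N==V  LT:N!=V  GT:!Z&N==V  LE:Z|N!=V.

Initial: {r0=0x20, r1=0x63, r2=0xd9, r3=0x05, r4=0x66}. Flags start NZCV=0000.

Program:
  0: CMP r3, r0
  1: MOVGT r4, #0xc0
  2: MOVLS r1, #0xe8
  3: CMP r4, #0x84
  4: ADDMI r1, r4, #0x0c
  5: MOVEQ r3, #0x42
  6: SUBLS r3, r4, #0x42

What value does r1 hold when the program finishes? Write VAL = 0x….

VAL = 0x72

0: ✓ CMP  NZCV=1000
1: · MOVGT
2: ✓ MOVLS  r1←0xe8
3: ✓ CMP  NZCV=1001
4: ✓ ADDMI  r1←0x72
5: · MOVEQ
6: ✓ SUBLS  r3←0x24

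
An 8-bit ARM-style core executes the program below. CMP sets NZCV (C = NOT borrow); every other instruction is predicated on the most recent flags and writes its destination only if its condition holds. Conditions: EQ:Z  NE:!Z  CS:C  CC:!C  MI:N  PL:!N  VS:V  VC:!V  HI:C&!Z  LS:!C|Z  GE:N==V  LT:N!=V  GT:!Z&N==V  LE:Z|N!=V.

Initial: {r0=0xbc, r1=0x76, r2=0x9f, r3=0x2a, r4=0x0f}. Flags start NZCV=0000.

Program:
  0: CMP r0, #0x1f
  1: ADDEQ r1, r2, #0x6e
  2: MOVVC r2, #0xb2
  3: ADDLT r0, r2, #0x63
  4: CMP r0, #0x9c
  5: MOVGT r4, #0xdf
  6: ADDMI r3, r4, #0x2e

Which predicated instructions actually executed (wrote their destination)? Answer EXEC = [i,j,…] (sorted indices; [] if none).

EXEC = [2,3,5]

[0] flags=1010 → (cmp)
[1] flags=1010 EQ?F → skip
[2] flags=1010 VC?T → r2=0xb2
[3] flags=1010 LT?T → r0=0x15
[4] flags=0000 → (cmp)
[5] flags=0000 GT?T → r4=0xdf
[6] flags=0000 MI?F → skip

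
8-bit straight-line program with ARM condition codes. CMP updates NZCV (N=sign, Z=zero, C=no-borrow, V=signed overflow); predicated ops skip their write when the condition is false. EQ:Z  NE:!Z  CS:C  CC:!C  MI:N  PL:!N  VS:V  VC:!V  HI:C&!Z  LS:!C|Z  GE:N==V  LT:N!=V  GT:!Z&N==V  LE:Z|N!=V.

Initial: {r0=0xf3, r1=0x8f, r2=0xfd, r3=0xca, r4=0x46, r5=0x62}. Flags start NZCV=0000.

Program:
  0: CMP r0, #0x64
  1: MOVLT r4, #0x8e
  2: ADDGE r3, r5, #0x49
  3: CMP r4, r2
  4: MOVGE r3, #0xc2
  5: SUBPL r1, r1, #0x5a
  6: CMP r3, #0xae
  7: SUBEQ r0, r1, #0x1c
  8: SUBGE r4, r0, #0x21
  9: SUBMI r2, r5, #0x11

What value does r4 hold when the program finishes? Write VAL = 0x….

VAL = 0xd2

0: ✓ CMP  NZCV=1010
1: ✓ MOVLT  r4←0x8e
2: · ADDGE
3: ✓ CMP  NZCV=1000
4: · MOVGE
5: · SUBPL
6: ✓ CMP  NZCV=0010
7: · SUBEQ
8: ✓ SUBGE  r4←0xd2
9: · SUBMI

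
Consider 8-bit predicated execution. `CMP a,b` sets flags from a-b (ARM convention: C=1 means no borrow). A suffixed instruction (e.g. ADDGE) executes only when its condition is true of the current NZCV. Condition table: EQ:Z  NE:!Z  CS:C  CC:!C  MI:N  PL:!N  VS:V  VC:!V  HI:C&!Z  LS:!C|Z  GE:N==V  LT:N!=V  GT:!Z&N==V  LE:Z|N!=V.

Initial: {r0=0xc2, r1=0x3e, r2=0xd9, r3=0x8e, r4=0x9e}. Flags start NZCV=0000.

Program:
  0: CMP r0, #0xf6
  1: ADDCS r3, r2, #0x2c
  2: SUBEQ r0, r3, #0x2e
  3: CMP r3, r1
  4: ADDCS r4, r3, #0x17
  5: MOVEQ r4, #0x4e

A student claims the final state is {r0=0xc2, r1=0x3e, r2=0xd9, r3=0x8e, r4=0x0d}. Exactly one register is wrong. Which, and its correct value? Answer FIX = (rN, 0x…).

FIX = (r4, 0xa5)

[0] flags=1000 → (cmp)
[1] flags=1000 CS?F → skip
[2] flags=1000 EQ?F → skip
[3] flags=0011 → (cmp)
[4] flags=0011 CS?T → r4=0xa5
[5] flags=0011 EQ?F → skip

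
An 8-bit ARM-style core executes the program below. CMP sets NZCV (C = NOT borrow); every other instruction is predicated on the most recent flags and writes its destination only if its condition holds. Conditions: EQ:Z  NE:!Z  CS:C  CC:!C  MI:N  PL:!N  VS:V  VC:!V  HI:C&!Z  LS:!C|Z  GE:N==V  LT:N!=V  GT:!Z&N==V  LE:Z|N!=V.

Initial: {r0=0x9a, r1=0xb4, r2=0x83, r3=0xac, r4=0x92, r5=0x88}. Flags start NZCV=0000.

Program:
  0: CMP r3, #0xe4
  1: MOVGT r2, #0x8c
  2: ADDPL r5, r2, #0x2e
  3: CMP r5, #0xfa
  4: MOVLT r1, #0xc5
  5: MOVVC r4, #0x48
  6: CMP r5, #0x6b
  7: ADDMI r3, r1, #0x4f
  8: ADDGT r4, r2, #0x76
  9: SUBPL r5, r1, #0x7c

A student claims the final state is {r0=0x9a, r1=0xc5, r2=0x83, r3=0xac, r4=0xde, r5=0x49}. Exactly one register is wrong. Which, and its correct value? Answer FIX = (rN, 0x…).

FIX = (r4, 0x48)

[0] flags=1000 → (cmp)
[1] flags=1000 GT?F → skip
[2] flags=1000 PL?F → skip
[3] flags=1000 → (cmp)
[4] flags=1000 LT?T → r1=0xc5
[5] flags=1000 VC?T → r4=0x48
[6] flags=0011 → (cmp)
[7] flags=0011 MI?F → skip
[8] flags=0011 GT?F → skip
[9] flags=0011 PL?T → r5=0x49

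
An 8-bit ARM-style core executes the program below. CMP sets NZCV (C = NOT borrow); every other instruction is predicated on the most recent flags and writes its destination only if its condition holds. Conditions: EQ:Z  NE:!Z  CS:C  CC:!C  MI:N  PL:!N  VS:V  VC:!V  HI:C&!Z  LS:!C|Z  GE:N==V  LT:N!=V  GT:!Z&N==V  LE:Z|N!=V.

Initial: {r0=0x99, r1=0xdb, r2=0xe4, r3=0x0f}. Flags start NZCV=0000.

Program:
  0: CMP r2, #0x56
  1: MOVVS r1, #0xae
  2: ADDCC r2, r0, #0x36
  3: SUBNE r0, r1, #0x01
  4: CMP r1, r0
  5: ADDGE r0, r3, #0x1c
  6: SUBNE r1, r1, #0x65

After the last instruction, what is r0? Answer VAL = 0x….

VAL = 0x2b

0: ✓ CMP  NZCV=1010
1: · MOVVS
2: · ADDCC
3: ✓ SUBNE  r0←0xda
4: ✓ CMP  NZCV=0010
5: ✓ ADDGE  r0←0x2b
6: ✓ SUBNE  r1←0x76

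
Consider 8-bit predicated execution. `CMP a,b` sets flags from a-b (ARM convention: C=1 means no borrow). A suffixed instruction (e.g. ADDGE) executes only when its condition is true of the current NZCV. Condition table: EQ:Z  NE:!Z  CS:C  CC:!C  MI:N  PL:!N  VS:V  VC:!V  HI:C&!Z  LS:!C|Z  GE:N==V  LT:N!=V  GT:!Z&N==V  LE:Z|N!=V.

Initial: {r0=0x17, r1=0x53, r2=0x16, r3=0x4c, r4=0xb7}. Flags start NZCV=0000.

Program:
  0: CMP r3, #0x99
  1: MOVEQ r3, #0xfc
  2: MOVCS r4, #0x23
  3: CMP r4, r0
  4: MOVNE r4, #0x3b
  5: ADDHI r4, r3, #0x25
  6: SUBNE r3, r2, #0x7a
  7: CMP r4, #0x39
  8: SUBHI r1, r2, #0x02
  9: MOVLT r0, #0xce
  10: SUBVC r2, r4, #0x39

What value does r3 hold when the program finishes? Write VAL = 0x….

0: ✓ CMP  NZCV=1001
1: · MOVEQ
2: · MOVCS
3: ✓ CMP  NZCV=1010
4: ✓ MOVNE  r4←0x3b
5: ✓ ADDHI  r4←0x71
6: ✓ SUBNE  r3←0x9c
7: ✓ CMP  NZCV=0010
8: ✓ SUBHI  r1←0x14
9: · MOVLT
10: ✓ SUBVC  r2←0x38

VAL = 0x9c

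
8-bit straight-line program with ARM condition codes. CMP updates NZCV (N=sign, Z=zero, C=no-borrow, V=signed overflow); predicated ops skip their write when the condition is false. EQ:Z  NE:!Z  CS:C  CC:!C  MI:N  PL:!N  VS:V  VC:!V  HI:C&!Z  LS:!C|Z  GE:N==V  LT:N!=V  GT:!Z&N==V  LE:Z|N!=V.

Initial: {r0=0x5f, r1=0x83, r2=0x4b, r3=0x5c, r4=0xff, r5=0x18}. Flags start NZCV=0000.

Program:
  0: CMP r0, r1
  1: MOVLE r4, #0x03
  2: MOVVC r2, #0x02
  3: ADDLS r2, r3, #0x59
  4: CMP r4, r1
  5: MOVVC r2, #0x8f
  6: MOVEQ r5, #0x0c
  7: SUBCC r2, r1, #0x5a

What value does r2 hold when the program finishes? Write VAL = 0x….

VAL = 0x8f

[0] flags=1001 → (cmp)
[1] flags=1001 LE?F → skip
[2] flags=1001 VC?F → skip
[3] flags=1001 LS?T → r2=0xb5
[4] flags=0010 → (cmp)
[5] flags=0010 VC?T → r2=0x8f
[6] flags=0010 EQ?F → skip
[7] flags=0010 CC?F → skip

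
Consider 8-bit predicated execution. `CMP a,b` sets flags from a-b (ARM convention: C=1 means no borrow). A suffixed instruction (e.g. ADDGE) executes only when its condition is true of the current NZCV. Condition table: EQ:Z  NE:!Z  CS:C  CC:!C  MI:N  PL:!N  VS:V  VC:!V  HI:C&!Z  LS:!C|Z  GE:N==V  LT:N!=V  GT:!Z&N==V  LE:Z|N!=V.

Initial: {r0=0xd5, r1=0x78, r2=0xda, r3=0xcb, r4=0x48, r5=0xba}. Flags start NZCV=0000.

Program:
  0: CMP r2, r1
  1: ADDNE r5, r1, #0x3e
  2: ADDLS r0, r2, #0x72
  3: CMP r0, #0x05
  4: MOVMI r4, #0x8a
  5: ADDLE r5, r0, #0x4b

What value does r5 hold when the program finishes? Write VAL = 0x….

[0] flags=0011 → (cmp)
[1] flags=0011 NE?T → r5=0xb6
[2] flags=0011 LS?F → skip
[3] flags=1010 → (cmp)
[4] flags=1010 MI?T → r4=0x8a
[5] flags=1010 LE?T → r5=0x20

VAL = 0x20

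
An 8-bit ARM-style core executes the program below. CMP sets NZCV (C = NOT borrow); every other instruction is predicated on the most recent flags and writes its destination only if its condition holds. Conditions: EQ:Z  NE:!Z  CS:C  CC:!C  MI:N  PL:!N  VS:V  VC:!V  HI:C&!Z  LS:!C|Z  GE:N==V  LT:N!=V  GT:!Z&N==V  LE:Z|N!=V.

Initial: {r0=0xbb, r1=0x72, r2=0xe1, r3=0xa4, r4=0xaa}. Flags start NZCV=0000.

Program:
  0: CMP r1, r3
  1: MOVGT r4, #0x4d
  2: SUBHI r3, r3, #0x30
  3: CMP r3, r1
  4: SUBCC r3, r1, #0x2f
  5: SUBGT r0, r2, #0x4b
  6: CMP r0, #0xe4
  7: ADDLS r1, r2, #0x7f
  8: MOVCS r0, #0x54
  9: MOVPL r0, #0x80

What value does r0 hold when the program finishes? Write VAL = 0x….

VAL = 0xbb

[0] flags=1001 → (cmp)
[1] flags=1001 GT?T → r4=0x4d
[2] flags=1001 HI?F → skip
[3] flags=0011 → (cmp)
[4] flags=0011 CC?F → skip
[5] flags=0011 GT?F → skip
[6] flags=1000 → (cmp)
[7] flags=1000 LS?T → r1=0x60
[8] flags=1000 CS?F → skip
[9] flags=1000 PL?F → skip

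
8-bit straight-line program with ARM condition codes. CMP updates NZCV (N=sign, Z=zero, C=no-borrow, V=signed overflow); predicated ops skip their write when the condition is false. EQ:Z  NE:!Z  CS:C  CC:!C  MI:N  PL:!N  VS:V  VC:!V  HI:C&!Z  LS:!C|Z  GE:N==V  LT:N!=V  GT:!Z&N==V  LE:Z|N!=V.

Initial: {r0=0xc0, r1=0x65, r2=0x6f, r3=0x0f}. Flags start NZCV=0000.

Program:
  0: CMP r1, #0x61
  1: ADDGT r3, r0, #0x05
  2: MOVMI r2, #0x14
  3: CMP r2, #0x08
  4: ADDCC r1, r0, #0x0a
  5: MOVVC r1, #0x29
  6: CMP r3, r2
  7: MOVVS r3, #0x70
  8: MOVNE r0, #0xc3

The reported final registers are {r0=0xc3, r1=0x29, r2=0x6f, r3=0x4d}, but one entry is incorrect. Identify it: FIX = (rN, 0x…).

FIX = (r3, 0x70)

[0] flags=0010 → (cmp)
[1] flags=0010 GT?T → r3=0xc5
[2] flags=0010 MI?F → skip
[3] flags=0010 → (cmp)
[4] flags=0010 CC?F → skip
[5] flags=0010 VC?T → r1=0x29
[6] flags=0011 → (cmp)
[7] flags=0011 VS?T → r3=0x70
[8] flags=0011 NE?T → r0=0xc3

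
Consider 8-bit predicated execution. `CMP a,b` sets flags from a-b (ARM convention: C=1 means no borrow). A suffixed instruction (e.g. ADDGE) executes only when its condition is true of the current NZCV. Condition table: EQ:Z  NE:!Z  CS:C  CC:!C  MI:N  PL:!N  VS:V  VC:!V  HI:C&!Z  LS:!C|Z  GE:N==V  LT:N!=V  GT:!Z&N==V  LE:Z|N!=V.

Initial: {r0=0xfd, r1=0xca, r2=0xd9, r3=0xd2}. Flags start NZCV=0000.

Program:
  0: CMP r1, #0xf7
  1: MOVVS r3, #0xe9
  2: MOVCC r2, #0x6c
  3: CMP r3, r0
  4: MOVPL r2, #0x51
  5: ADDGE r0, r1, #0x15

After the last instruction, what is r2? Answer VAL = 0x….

VAL = 0x6c

0: ✓ CMP  NZCV=1000
1: · MOVVS
2: ✓ MOVCC  r2←0x6c
3: ✓ CMP  NZCV=1000
4: · MOVPL
5: · ADDGE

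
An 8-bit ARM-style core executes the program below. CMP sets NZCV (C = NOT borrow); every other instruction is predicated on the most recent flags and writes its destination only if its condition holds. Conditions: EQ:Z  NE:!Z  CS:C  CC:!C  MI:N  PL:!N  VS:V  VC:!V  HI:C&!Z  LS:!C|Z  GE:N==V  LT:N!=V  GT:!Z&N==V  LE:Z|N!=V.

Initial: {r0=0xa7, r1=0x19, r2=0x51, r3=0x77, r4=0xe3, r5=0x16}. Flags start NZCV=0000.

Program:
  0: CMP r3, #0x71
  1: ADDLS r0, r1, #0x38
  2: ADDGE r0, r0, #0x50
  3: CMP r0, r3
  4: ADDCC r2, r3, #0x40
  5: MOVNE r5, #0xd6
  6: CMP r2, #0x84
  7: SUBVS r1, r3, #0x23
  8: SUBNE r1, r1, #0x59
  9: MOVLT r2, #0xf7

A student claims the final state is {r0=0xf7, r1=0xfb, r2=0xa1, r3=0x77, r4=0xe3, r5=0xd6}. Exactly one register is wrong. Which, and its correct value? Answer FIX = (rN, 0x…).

FIX = (r2, 0x51)

[0] flags=0010 → (cmp)
[1] flags=0010 LS?F → skip
[2] flags=0010 GE?T → r0=0xf7
[3] flags=1010 → (cmp)
[4] flags=1010 CC?F → skip
[5] flags=1010 NE?T → r5=0xd6
[6] flags=1001 → (cmp)
[7] flags=1001 VS?T → r1=0x54
[8] flags=1001 NE?T → r1=0xfb
[9] flags=1001 LT?F → skip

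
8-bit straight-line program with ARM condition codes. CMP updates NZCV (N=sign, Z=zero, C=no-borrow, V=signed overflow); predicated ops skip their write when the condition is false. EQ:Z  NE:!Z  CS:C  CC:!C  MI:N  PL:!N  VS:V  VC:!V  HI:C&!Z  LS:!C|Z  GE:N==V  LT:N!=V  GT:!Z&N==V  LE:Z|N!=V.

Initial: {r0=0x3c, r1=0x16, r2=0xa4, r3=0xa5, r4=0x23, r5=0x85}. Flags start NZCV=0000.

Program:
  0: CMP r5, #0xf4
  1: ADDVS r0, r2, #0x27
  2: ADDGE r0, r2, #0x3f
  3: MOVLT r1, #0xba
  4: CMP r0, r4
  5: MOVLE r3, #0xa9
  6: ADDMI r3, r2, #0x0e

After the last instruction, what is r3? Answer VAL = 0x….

[0] flags=1000 → (cmp)
[1] flags=1000 VS?F → skip
[2] flags=1000 GE?F → skip
[3] flags=1000 LT?T → r1=0xba
[4] flags=0010 → (cmp)
[5] flags=0010 LE?F → skip
[6] flags=0010 MI?F → skip

VAL = 0xa5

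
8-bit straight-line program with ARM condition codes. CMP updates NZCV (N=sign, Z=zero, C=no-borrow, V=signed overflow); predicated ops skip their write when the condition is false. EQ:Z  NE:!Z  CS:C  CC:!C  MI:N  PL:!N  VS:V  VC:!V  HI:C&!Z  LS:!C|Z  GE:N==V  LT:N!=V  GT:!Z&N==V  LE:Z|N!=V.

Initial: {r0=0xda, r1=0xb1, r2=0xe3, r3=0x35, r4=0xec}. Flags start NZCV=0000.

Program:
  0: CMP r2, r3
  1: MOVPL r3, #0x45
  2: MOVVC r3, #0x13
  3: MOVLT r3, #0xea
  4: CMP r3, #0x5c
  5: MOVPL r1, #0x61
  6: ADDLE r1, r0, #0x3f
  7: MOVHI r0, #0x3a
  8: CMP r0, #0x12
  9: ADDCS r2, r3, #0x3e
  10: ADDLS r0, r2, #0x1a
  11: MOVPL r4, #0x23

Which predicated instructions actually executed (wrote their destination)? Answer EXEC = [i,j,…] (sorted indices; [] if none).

[0] flags=1010 → (cmp)
[1] flags=1010 PL?F → skip
[2] flags=1010 VC?T → r3=0x13
[3] flags=1010 LT?T → r3=0xea
[4] flags=1010 → (cmp)
[5] flags=1010 PL?F → skip
[6] flags=1010 LE?T → r1=0x19
[7] flags=1010 HI?T → r0=0x3a
[8] flags=0010 → (cmp)
[9] flags=0010 CS?T → r2=0x28
[10] flags=0010 LS?F → skip
[11] flags=0010 PL?T → r4=0x23

EXEC = [2,3,6,7,9,11]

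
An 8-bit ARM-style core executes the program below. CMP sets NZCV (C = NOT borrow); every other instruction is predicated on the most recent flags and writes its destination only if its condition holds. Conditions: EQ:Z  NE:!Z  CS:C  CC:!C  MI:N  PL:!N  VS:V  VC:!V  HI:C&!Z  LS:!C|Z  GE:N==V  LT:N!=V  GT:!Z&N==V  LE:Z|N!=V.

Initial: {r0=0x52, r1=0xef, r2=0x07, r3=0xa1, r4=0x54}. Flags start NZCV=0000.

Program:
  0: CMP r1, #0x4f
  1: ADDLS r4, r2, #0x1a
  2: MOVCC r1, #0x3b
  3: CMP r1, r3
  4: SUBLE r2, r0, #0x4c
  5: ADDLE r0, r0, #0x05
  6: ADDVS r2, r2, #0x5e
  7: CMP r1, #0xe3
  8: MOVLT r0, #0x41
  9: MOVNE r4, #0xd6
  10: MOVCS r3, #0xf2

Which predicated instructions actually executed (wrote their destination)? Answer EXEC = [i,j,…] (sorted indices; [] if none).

EXEC = [9,10]

0: ✓ CMP  NZCV=1010
1: · ADDLS
2: · MOVCC
3: ✓ CMP  NZCV=0010
4: · SUBLE
5: · ADDLE
6: · ADDVS
7: ✓ CMP  NZCV=0010
8: · MOVLT
9: ✓ MOVNE  r4←0xd6
10: ✓ MOVCS  r3←0xf2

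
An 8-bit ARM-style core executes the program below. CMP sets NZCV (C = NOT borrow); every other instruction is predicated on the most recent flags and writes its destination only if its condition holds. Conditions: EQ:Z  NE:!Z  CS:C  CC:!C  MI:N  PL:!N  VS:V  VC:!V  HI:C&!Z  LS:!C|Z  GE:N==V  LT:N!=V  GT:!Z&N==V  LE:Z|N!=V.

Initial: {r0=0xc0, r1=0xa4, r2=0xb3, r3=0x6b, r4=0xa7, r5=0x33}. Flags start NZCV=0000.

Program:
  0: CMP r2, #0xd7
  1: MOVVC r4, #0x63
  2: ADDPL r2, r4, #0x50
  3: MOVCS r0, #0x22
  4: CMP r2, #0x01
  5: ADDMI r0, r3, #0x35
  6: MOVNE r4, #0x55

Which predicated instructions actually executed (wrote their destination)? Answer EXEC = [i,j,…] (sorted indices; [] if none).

[0] flags=1000 → (cmp)
[1] flags=1000 VC?T → r4=0x63
[2] flags=1000 PL?F → skip
[3] flags=1000 CS?F → skip
[4] flags=1010 → (cmp)
[5] flags=1010 MI?T → r0=0xa0
[6] flags=1010 NE?T → r4=0x55

EXEC = [1,5,6]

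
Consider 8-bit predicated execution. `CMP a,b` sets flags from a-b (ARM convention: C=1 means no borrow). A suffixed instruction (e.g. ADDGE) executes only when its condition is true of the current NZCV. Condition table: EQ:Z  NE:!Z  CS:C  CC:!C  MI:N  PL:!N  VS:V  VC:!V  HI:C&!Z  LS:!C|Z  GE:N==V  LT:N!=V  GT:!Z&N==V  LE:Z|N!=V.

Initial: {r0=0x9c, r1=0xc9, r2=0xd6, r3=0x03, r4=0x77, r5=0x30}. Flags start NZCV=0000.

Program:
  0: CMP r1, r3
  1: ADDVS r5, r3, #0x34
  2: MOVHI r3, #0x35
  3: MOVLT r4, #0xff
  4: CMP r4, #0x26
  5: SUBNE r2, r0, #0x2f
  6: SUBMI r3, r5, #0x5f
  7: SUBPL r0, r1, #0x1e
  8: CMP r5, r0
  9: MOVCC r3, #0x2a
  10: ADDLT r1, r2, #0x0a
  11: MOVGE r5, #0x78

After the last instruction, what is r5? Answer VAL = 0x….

[0] flags=1010 → (cmp)
[1] flags=1010 VS?F → skip
[2] flags=1010 HI?T → r3=0x35
[3] flags=1010 LT?T → r4=0xff
[4] flags=1010 → (cmp)
[5] flags=1010 NE?T → r2=0x6d
[6] flags=1010 MI?T → r3=0xd1
[7] flags=1010 PL?F → skip
[8] flags=1001 → (cmp)
[9] flags=1001 CC?T → r3=0x2a
[10] flags=1001 LT?F → skip
[11] flags=1001 GE?T → r5=0x78

VAL = 0x78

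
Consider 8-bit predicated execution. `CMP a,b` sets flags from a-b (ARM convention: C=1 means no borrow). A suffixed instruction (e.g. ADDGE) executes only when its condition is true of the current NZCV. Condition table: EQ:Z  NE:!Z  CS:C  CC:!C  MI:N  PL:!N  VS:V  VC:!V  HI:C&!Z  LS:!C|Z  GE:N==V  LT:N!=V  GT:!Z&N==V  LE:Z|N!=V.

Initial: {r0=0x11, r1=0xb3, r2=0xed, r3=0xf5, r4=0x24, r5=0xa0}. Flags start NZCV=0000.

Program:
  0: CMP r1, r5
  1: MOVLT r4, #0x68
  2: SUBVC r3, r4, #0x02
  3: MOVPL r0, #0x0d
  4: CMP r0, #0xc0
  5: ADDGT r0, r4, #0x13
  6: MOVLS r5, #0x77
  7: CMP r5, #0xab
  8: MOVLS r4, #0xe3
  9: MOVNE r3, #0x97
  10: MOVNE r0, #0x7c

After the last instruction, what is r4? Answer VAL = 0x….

VAL = 0xe3

[0] flags=0010 → (cmp)
[1] flags=0010 LT?F → skip
[2] flags=0010 VC?T → r3=0x22
[3] flags=0010 PL?T → r0=0x0d
[4] flags=0000 → (cmp)
[5] flags=0000 GT?T → r0=0x37
[6] flags=0000 LS?T → r5=0x77
[7] flags=1001 → (cmp)
[8] flags=1001 LS?T → r4=0xe3
[9] flags=1001 NE?T → r3=0x97
[10] flags=1001 NE?T → r0=0x7c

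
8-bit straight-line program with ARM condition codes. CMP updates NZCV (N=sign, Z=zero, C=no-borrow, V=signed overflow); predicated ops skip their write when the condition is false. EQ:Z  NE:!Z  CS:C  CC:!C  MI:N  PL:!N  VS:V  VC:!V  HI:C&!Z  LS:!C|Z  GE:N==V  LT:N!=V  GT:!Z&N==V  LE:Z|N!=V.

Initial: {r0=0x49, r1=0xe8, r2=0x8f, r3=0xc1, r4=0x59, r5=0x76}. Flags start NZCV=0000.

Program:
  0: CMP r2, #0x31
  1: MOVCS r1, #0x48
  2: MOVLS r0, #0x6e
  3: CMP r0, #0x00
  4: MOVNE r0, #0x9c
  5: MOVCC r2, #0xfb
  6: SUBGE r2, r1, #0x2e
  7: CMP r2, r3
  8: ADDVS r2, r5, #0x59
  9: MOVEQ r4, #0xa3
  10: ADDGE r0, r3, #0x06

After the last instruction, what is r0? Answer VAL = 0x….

[0] flags=0011 → (cmp)
[1] flags=0011 CS?T → r1=0x48
[2] flags=0011 LS?F → skip
[3] flags=0010 → (cmp)
[4] flags=0010 NE?T → r0=0x9c
[5] flags=0010 CC?F → skip
[6] flags=0010 GE?T → r2=0x1a
[7] flags=0000 → (cmp)
[8] flags=0000 VS?F → skip
[9] flags=0000 EQ?F → skip
[10] flags=0000 GE?T → r0=0xc7

VAL = 0xc7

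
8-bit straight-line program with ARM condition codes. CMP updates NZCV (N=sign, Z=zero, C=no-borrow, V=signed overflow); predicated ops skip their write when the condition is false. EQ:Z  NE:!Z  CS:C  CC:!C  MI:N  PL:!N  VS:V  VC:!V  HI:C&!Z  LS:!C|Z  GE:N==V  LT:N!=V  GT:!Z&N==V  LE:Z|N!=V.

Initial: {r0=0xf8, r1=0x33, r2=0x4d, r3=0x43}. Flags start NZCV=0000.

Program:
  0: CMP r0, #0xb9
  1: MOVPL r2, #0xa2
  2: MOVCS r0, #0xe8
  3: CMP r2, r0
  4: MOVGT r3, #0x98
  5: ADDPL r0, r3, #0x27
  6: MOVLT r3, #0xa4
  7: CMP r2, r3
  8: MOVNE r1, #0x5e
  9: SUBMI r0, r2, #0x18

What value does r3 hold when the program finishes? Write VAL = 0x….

[0] flags=0010 → (cmp)
[1] flags=0010 PL?T → r2=0xa2
[2] flags=0010 CS?T → r0=0xe8
[3] flags=1000 → (cmp)
[4] flags=1000 GT?F → skip
[5] flags=1000 PL?F → skip
[6] flags=1000 LT?T → r3=0xa4
[7] flags=1000 → (cmp)
[8] flags=1000 NE?T → r1=0x5e
[9] flags=1000 MI?T → r0=0x8a

VAL = 0xa4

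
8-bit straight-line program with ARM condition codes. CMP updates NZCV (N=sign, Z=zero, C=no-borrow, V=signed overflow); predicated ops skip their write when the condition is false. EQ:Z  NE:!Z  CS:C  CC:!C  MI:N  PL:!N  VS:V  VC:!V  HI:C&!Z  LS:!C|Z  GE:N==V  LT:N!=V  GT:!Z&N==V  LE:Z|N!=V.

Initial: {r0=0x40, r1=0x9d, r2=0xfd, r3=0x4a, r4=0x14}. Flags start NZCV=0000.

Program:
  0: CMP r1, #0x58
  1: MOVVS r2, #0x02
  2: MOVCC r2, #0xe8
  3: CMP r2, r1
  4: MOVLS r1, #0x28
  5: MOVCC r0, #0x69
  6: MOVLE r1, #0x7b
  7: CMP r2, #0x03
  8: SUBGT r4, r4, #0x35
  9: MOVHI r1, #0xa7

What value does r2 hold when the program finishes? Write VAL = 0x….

[0] flags=0011 → (cmp)
[1] flags=0011 VS?T → r2=0x02
[2] flags=0011 CC?F → skip
[3] flags=0000 → (cmp)
[4] flags=0000 LS?T → r1=0x28
[5] flags=0000 CC?T → r0=0x69
[6] flags=0000 LE?F → skip
[7] flags=1000 → (cmp)
[8] flags=1000 GT?F → skip
[9] flags=1000 HI?F → skip

VAL = 0x02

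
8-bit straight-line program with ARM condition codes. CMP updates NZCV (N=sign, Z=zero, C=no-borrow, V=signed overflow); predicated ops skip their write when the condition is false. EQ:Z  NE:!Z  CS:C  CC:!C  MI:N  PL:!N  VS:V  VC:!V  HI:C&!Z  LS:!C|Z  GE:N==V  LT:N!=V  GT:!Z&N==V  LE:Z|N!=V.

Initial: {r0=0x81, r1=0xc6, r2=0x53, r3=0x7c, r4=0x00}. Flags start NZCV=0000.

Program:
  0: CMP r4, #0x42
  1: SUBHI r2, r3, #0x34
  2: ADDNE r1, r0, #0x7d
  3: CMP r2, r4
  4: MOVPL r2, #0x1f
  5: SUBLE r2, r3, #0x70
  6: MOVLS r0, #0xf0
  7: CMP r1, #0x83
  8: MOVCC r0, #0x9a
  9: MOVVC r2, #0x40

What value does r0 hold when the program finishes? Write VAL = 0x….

VAL = 0x81

0: ✓ CMP  NZCV=1000
1: · SUBHI
2: ✓ ADDNE  r1←0xfe
3: ✓ CMP  NZCV=0010
4: ✓ MOVPL  r2←0x1f
5: · SUBLE
6: · MOVLS
7: ✓ CMP  NZCV=0010
8: · MOVCC
9: ✓ MOVVC  r2←0x40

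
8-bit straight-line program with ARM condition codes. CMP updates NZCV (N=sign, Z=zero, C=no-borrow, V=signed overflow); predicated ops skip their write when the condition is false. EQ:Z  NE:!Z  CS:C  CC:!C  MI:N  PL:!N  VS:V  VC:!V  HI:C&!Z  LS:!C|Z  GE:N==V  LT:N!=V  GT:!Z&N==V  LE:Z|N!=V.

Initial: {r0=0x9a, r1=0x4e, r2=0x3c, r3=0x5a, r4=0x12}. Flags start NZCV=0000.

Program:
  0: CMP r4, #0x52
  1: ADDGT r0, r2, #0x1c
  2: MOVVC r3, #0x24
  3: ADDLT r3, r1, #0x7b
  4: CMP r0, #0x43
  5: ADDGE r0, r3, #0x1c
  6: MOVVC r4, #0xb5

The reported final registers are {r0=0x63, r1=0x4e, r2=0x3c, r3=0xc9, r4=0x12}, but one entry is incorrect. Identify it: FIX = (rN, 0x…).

[0] flags=1000 → (cmp)
[1] flags=1000 GT?F → skip
[2] flags=1000 VC?T → r3=0x24
[3] flags=1000 LT?T → r3=0xc9
[4] flags=0011 → (cmp)
[5] flags=0011 GE?F → skip
[6] flags=0011 VC?F → skip

FIX = (r0, 0x9a)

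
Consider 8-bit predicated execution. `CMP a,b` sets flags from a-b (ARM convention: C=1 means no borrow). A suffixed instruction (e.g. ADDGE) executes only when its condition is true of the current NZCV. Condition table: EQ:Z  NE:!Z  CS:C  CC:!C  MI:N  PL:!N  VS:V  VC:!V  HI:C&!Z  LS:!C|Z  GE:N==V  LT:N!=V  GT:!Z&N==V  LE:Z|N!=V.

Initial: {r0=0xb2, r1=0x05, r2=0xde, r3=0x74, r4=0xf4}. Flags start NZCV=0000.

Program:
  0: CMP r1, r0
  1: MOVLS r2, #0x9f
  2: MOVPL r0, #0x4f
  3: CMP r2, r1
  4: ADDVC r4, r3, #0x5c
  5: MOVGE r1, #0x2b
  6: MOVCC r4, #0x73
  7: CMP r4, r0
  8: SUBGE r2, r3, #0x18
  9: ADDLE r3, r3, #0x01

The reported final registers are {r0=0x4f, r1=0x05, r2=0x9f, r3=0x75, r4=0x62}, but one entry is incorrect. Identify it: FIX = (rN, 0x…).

FIX = (r4, 0xd0)

0: ✓ CMP  NZCV=0000
1: ✓ MOVLS  r2←0x9f
2: ✓ MOVPL  r0←0x4f
3: ✓ CMP  NZCV=1010
4: ✓ ADDVC  r4←0xd0
5: · MOVGE
6: · MOVCC
7: ✓ CMP  NZCV=1010
8: · SUBGE
9: ✓ ADDLE  r3←0x75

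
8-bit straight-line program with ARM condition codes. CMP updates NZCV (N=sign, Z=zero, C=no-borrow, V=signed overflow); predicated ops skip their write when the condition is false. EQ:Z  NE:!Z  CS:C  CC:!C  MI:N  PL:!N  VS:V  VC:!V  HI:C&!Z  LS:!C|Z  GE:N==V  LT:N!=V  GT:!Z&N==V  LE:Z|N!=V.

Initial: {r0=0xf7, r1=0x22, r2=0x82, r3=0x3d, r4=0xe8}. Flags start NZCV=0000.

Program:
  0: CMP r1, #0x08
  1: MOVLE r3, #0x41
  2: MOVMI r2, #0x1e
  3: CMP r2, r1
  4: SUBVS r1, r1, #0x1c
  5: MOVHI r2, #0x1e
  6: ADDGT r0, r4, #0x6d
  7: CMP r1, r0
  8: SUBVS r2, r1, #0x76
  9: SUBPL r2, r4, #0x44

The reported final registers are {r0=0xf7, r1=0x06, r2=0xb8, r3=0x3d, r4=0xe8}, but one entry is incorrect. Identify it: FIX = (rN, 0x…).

[0] flags=0010 → (cmp)
[1] flags=0010 LE?F → skip
[2] flags=0010 MI?F → skip
[3] flags=0011 → (cmp)
[4] flags=0011 VS?T → r1=0x06
[5] flags=0011 HI?T → r2=0x1e
[6] flags=0011 GT?F → skip
[7] flags=0000 → (cmp)
[8] flags=0000 VS?F → skip
[9] flags=0000 PL?T → r2=0xa4

FIX = (r2, 0xa4)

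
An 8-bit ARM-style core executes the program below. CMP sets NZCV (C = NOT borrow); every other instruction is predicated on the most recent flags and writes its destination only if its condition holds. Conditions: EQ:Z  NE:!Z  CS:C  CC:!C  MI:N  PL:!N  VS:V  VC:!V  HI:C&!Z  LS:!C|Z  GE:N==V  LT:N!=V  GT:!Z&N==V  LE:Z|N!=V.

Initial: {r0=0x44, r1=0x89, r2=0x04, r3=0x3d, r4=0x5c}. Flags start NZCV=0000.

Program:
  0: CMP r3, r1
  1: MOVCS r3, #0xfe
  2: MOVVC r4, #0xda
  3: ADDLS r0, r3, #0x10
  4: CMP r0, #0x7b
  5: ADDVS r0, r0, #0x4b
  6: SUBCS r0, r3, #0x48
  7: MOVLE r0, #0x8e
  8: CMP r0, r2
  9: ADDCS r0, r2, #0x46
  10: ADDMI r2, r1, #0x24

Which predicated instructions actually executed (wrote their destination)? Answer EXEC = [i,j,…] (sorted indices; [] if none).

EXEC = [3,7,9,10]

0: ✓ CMP  NZCV=1001
1: · MOVCS
2: · MOVVC
3: ✓ ADDLS  r0←0x4d
4: ✓ CMP  NZCV=1000
5: · ADDVS
6: · SUBCS
7: ✓ MOVLE  r0←0x8e
8: ✓ CMP  NZCV=1010
9: ✓ ADDCS  r0←0x4a
10: ✓ ADDMI  r2←0xad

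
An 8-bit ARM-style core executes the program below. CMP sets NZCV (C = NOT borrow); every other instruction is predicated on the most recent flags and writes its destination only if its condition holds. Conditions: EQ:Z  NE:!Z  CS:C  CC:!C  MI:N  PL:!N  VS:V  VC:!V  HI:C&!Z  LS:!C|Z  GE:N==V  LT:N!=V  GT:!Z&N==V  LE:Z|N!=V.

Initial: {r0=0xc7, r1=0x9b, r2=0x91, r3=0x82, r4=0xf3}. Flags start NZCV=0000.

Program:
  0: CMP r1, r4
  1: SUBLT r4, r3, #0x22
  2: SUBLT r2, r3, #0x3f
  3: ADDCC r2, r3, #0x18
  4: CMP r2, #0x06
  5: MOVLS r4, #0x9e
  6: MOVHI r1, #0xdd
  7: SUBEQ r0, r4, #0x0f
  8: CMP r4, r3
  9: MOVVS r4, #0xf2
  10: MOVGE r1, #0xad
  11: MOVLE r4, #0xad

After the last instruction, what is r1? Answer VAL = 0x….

VAL = 0xad

[0] flags=1000 → (cmp)
[1] flags=1000 LT?T → r4=0x60
[2] flags=1000 LT?T → r2=0x43
[3] flags=1000 CC?T → r2=0x9a
[4] flags=1010 → (cmp)
[5] flags=1010 LS?F → skip
[6] flags=1010 HI?T → r1=0xdd
[7] flags=1010 EQ?F → skip
[8] flags=1001 → (cmp)
[9] flags=1001 VS?T → r4=0xf2
[10] flags=1001 GE?T → r1=0xad
[11] flags=1001 LE?F → skip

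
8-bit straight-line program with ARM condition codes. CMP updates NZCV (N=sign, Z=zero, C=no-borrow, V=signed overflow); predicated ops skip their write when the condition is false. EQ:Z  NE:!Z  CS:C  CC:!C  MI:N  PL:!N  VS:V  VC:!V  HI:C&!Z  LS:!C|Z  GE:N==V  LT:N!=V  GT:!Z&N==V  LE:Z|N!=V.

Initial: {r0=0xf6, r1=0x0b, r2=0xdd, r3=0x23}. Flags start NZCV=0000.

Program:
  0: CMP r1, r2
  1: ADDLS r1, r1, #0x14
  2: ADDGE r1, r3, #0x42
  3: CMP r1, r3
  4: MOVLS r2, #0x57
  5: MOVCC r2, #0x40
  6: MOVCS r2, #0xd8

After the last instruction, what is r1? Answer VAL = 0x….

VAL = 0x65

0: ✓ CMP  NZCV=0000
1: ✓ ADDLS  r1←0x1f
2: ✓ ADDGE  r1←0x65
3: ✓ CMP  NZCV=0010
4: · MOVLS
5: · MOVCC
6: ✓ MOVCS  r2←0xd8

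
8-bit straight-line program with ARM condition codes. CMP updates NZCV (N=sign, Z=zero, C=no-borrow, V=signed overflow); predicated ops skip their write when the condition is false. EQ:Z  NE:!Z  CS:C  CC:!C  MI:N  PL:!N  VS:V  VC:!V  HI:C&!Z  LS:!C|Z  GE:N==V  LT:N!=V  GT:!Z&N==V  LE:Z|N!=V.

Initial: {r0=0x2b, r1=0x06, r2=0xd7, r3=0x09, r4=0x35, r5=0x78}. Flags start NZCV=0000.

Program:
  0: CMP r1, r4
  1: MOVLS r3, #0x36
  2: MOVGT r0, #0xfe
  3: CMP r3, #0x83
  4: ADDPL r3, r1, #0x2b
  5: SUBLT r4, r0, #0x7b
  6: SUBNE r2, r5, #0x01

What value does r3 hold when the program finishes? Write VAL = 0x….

VAL = 0x36

[0] flags=1000 → (cmp)
[1] flags=1000 LS?T → r3=0x36
[2] flags=1000 GT?F → skip
[3] flags=1001 → (cmp)
[4] flags=1001 PL?F → skip
[5] flags=1001 LT?F → skip
[6] flags=1001 NE?T → r2=0x77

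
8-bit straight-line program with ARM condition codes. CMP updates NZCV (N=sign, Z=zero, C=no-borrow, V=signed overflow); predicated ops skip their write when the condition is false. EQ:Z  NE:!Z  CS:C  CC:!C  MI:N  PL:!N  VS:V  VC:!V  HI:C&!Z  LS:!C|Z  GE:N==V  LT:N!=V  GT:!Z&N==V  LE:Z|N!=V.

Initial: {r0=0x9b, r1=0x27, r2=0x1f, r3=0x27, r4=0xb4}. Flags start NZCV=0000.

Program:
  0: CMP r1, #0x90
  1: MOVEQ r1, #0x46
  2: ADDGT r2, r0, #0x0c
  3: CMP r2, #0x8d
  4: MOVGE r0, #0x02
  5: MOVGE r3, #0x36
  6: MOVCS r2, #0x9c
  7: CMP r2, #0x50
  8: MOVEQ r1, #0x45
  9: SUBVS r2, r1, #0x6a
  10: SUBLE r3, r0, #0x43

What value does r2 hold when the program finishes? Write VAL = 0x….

0: ✓ CMP  NZCV=1001
1: · MOVEQ
2: ✓ ADDGT  r2←0xa7
3: ✓ CMP  NZCV=0010
4: ✓ MOVGE  r0←0x02
5: ✓ MOVGE  r3←0x36
6: ✓ MOVCS  r2←0x9c
7: ✓ CMP  NZCV=0011
8: · MOVEQ
9: ✓ SUBVS  r2←0xbd
10: ✓ SUBLE  r3←0xbf

VAL = 0xbd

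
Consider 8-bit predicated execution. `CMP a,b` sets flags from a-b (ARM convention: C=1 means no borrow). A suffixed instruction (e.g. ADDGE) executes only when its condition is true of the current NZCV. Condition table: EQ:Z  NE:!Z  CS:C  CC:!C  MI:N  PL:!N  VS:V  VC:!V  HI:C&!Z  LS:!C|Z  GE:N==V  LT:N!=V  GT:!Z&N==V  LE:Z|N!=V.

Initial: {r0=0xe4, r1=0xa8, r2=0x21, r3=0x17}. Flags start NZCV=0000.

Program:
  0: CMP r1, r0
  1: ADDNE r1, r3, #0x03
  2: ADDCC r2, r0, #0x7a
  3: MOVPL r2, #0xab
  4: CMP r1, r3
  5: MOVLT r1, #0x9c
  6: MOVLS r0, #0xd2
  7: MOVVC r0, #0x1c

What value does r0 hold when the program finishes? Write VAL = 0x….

[0] flags=1000 → (cmp)
[1] flags=1000 NE?T → r1=0x1a
[2] flags=1000 CC?T → r2=0x5e
[3] flags=1000 PL?F → skip
[4] flags=0010 → (cmp)
[5] flags=0010 LT?F → skip
[6] flags=0010 LS?F → skip
[7] flags=0010 VC?T → r0=0x1c

VAL = 0x1c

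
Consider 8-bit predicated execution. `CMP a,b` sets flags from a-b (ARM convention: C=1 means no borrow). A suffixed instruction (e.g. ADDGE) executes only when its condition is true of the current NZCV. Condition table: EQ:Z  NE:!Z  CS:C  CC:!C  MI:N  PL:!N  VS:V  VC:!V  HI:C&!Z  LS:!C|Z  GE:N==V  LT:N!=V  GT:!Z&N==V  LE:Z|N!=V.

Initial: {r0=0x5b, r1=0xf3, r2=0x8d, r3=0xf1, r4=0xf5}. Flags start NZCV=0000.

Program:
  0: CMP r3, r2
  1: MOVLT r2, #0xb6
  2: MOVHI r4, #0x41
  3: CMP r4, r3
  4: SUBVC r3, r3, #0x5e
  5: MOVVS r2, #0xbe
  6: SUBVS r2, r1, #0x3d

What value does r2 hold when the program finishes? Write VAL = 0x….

[0] flags=0010 → (cmp)
[1] flags=0010 LT?F → skip
[2] flags=0010 HI?T → r4=0x41
[3] flags=0000 → (cmp)
[4] flags=0000 VC?T → r3=0x93
[5] flags=0000 VS?F → skip
[6] flags=0000 VS?F → skip

VAL = 0x8d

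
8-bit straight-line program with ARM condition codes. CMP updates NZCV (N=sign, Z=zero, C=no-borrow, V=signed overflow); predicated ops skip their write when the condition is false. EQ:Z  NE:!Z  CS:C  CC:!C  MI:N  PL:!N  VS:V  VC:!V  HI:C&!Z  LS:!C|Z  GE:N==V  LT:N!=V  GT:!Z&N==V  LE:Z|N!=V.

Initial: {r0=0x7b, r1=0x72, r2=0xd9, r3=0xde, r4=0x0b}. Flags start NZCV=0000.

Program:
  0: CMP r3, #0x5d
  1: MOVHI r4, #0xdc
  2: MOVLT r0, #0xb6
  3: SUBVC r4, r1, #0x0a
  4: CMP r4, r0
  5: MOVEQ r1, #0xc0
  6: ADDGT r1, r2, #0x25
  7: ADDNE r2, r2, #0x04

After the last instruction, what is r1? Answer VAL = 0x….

VAL = 0xfe

0: ✓ CMP  NZCV=1010
1: ✓ MOVHI  r4←0xdc
2: ✓ MOVLT  r0←0xb6
3: ✓ SUBVC  r4←0x68
4: ✓ CMP  NZCV=1001
5: · MOVEQ
6: ✓ ADDGT  r1←0xfe
7: ✓ ADDNE  r2←0xdd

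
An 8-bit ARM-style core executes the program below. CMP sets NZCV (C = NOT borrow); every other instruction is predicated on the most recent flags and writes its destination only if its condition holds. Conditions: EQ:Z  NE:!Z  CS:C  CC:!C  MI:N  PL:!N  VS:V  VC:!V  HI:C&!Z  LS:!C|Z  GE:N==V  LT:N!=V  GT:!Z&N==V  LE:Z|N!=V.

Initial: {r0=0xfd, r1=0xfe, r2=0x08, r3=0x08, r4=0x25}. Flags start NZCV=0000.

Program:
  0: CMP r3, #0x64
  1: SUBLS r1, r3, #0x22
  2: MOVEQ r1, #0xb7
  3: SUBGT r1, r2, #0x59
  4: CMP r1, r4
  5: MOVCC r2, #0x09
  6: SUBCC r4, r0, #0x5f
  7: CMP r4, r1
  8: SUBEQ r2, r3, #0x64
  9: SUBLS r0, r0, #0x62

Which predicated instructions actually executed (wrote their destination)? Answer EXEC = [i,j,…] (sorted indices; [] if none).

EXEC = [1,9]

[0] flags=1000 → (cmp)
[1] flags=1000 LS?T → r1=0xe6
[2] flags=1000 EQ?F → skip
[3] flags=1000 GT?F → skip
[4] flags=1010 → (cmp)
[5] flags=1010 CC?F → skip
[6] flags=1010 CC?F → skip
[7] flags=0000 → (cmp)
[8] flags=0000 EQ?F → skip
[9] flags=0000 LS?T → r0=0x9b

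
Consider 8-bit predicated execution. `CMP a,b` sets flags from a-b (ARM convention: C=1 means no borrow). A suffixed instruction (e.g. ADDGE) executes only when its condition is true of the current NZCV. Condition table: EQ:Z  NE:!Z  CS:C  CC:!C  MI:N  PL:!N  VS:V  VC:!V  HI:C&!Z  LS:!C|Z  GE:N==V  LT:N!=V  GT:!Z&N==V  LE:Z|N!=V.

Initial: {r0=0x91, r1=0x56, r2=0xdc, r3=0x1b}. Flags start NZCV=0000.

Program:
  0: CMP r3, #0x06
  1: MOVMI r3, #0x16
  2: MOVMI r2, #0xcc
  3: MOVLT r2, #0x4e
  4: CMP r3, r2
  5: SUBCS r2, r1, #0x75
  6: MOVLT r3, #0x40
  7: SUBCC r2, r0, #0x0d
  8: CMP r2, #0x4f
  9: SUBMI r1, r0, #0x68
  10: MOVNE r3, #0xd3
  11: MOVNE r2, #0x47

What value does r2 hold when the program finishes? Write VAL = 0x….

0: ✓ CMP  NZCV=0010
1: · MOVMI
2: · MOVMI
3: · MOVLT
4: ✓ CMP  NZCV=0000
5: · SUBCS
6: · MOVLT
7: ✓ SUBCC  r2←0x84
8: ✓ CMP  NZCV=0011
9: · SUBMI
10: ✓ MOVNE  r3←0xd3
11: ✓ MOVNE  r2←0x47

VAL = 0x47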